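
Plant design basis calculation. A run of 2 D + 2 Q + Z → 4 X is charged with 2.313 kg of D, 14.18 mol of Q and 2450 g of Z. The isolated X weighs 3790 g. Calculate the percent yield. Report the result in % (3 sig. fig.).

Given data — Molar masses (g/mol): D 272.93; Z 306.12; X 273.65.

n(D) = 2.313×1000 / 272.93 = 8.475 mol
n(Q) = 14.18 mol
n(Z) = 2450 / 306.12 = 8.003 mol
n/ν → D: 4.238, Q: 7.090, Z: 8.003; D is limiting.
theoretical n(X) = (4/2) × 8.475 = 16.95 mol → 4638 g
% yield = 3790 / 4638 × 100 = 81.72 %

81.7 %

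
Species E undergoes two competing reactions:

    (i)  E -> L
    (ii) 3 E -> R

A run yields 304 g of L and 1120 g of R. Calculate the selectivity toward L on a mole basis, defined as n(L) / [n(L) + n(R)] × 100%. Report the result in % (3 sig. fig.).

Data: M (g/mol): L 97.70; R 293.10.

n(L) = 304 / 97.70 = 3.112 mol
n(R) = 1120 / 293.10 = 3.821 mol
selectivity = 3.112/(3.112+3.821) × 100 = 44.89 %

44.9 %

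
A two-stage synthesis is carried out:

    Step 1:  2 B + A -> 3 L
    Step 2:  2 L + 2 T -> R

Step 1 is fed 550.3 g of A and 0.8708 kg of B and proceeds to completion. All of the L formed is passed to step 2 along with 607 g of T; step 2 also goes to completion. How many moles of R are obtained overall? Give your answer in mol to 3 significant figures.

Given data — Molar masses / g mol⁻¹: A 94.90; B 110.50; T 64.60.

4.70 mol

Step 1:
n(A) = 550.3 / 94.90 = 5.799 mol
n(B) = 0.8708×1000 / 110.50 = 7.881 mol
n/ν → A: 5.799, B: 3.941; B is limiting.
n(L) produced = (3/2) × 7.881 = 11.82 mol
Step 2:
n(L) available = 11.82 mol
n(T) = 607.0 / 64.60 = 9.396 mol
n/ν → L: 5.910, T: 4.698; T is limiting.
n(R) = (1/2) × 9.396 = 4.698 mol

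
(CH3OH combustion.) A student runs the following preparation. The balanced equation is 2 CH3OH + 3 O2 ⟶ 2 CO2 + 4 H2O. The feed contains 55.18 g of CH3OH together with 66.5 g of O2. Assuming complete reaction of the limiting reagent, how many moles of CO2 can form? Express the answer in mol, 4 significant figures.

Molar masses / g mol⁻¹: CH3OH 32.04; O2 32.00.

1.385 mol

n(CH3OH) = 55.18 / 32.04 = 1.722 mol
n(O2) = 66.50 / 32.00 = 2.078 mol
n/ν for CH3OH = 1.722/2 = 0.8610
n/ν for O2 = 2.078/3 = 0.6927
Smallest n/ν is O2 → limiting reagent.
n(CO2) = (2/3) × 2.078 = 1.385 mol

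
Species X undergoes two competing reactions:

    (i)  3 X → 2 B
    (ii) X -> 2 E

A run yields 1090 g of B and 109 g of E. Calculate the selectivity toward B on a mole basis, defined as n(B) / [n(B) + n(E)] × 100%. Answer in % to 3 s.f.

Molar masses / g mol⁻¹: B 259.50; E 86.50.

n(B) = 1090 / 259.50 = 4.200 mol
n(E) = 109 / 86.50 = 1.260 mol
selectivity = 4.200/(4.200+1.260) × 100 = 76.92 %

76.9 %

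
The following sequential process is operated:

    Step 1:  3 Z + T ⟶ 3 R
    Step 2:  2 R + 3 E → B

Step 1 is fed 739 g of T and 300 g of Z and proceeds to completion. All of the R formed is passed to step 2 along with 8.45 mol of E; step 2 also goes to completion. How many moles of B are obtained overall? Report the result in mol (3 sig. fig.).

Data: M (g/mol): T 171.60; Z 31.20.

2.82 mol

Step 1:
n(T) = 739.0 / 171.60 = 4.307 mol
n(Z) = 300.0 / 31.20 = 9.615 mol
n/ν → T: 4.307, Z: 3.205; Z is limiting.
n(R) produced = (3/3) × 9.615 = 9.615 mol
Step 2:
n(R) available = 9.615 mol
n(E) = 8.450 mol
n/ν → R: 4.808, E: 2.817; E is limiting.
n(B) = (1/3) × 8.450 = 2.817 mol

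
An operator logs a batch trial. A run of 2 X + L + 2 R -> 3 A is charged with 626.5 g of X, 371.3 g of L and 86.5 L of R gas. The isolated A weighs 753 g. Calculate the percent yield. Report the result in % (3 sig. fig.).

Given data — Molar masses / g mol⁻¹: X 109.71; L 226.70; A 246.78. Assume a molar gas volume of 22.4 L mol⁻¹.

62.1 %

n(X) = 626.5 / 109.71 = 5.711 mol
n(L) = 371.3 / 226.70 = 1.638 mol
n(R) = 86.50 / 22.4 = 3.862 mol
n/ν → X: 2.856, L: 1.638, R: 1.931; L is limiting.
theoretical n(A) = (3/1) × 1.638 = 4.914 mol → 1213 g
% yield = 753 / 1213 × 100 = 62.08 %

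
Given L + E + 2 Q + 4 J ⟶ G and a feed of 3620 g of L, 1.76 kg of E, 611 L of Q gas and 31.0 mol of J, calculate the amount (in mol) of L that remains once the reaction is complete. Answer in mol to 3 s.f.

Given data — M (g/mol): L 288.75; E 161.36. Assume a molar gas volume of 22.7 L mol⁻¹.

n(L) = 3620 / 288.75 = 12.54 mol
n(E) = 1.760×1000 / 161.36 = 10.91 mol
n(Q) = 611.0 / 22.7 = 26.92 mol
n(J) = 31.00 mol
n/ν for L = 12.54/1 = 12.54
n/ν for E = 10.91/1 = 10.91
n/ν for Q = 26.92/2 = 13.46
n/ν for J = 31.00/4 = 7.750
Smallest n/ν is J → limiting reagent.
L consumed = (1/4) × 31.00 = 7.750 mol
L remaining = 12.54 − 7.750 = 4.790 mol

4.79 mol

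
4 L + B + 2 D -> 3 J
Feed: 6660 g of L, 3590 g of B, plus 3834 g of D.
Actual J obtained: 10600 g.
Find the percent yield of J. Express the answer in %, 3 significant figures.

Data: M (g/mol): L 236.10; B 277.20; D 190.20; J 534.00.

93.8 %

n(L) = 6660 / 236.10 = 28.21 mol
n(B) = 3590 / 277.20 = 12.95 mol
n(D) = 3834 / 190.20 = 20.16 mol
n/ν → L: 7.053, B: 12.95, D: 10.08; L is limiting.
theoretical n(J) = (3/4) × 28.21 = 21.16 mol → 11300 g
% yield = 10600 / 11300 × 100 = 93.81 %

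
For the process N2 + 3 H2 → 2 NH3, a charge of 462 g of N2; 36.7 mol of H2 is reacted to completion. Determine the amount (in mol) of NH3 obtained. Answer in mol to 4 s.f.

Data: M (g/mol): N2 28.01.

24.47 mol

n(N2) = 462.0 / 28.01 = 16.49 mol
n(H2) = 36.70 mol
n/ν for N2 = 16.49/1 = 16.49
n/ν for H2 = 36.70/3 = 12.23
Smallest n/ν is H2 → limiting reagent.
n(NH3) = (2/3) × 36.70 = 24.47 mol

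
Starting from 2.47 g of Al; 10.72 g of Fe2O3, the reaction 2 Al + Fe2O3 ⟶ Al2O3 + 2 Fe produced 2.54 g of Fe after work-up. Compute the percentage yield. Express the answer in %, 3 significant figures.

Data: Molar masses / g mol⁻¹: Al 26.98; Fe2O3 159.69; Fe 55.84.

n(Al) = 2.470 / 26.98 = 0.09155 mol
n(Fe2O3) = 10.72 / 159.69 = 0.06713 mol
n/ν → Al: 0.04578, Fe2O3: 0.06713; Al is limiting.
theoretical n(Fe) = (2/2) × 0.09155 = 0.09155 mol → 5.112 g
% yield = 2.54 / 5.112 × 100 = 49.69 %

49.7 %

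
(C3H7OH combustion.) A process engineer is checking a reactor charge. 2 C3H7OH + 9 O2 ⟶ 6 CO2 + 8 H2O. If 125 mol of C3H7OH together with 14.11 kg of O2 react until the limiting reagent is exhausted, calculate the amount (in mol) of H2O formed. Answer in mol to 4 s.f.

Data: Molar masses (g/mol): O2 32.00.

391.9 mol

n(C3H7OH) = 125.0 mol
n(O2) = 14.11×1000 / 32.00 = 440.9 mol
n/ν → C3H7OH: 62.50, O2: 48.99; O2 is limiting.
n(H2O) = (8/9) × 440.9 = 391.9 mol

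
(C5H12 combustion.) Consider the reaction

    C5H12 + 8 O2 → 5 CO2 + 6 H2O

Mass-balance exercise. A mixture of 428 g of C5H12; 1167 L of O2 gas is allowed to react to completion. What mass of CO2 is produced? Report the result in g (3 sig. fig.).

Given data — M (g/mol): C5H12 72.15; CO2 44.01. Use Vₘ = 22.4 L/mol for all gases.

n(C5H12) = 428.0 / 72.15 = 5.932 mol
n(O2) = 1167 / 22.4 = 52.10 mol
n/ν for C5H12 = 5.932/1 = 5.932
n/ν for O2 = 52.10/8 = 6.513
Smallest n/ν is C5H12 → limiting reagent.
n(CO2) = (5/1) × 5.932 = 29.66 mol
mass = 29.66 × 44.01 = 1305 g

1310 g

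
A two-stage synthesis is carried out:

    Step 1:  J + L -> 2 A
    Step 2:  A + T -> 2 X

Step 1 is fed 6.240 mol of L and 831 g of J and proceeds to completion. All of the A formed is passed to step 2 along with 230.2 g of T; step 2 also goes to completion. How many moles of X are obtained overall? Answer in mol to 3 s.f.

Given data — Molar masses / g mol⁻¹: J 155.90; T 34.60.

Step 1:
n(L) = 6.240 mol
n(J) = 831.0 / 155.90 = 5.330 mol
n/ν → L: 6.240, J: 5.330; J is limiting.
n(A) produced = (2/1) × 5.330 = 10.66 mol
Step 2:
n(A) available = 10.66 mol
n(T) = 230.2 / 34.60 = 6.653 mol
n/ν → A: 10.66, T: 6.653; T is limiting.
n(X) = (2/1) × 6.653 = 13.31 mol

13.3 mol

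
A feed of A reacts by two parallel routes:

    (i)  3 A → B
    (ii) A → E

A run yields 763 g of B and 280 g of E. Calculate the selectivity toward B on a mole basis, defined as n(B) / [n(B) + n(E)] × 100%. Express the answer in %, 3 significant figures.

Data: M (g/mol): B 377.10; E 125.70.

n(B) = 763 / 377.10 = 2.023 mol
n(E) = 280 / 125.70 = 2.228 mol
selectivity = 2.023/(2.023+2.228) × 100 = 47.59 %

47.6 %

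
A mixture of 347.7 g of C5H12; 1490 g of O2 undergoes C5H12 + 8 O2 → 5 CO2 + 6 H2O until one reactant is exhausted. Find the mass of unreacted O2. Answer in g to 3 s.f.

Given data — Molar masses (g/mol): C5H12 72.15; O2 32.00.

256 g

n(C5H12) = 347.7 / 72.15 = 4.819 mol
n(O2) = 1490 / 32.00 = 46.56 mol
n/ν for C5H12 = 4.819/1 = 4.819
n/ν for O2 = 46.56/8 = 5.820
Smallest n/ν is C5H12 → limiting reagent.
O2 consumed = (8/1) × 4.819 = 38.55 mol
O2 remaining = 46.56 − 38.55 = 8.010 mol
mass = 8.010 × 32.00 = 256.3 g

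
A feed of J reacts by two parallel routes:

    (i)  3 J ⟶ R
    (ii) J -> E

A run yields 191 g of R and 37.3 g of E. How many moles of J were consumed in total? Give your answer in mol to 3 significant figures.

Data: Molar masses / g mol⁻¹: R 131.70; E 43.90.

n(R) = 191 / 131.70 = 1.450 mol
n(E) = 37.3 / 43.90 = 0.8497 mol
n(J) via (i) = (3/1)×1.450 = 4.350 mol
n(J) via (ii) = (1/1)×0.8497 = 0.8497 mol
total n(J) = 4.350 + 0.8497 = 5.200 mol

5.20 mol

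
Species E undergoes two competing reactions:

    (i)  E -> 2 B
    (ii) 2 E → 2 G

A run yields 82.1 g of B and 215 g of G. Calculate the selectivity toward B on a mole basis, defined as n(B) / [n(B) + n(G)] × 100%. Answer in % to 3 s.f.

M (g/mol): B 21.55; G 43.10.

n(B) = 82.1 / 21.55 = 3.810 mol
n(G) = 215 / 43.10 = 4.988 mol
selectivity = 3.810/(3.810+4.988) × 100 = 43.31 %

43.3 %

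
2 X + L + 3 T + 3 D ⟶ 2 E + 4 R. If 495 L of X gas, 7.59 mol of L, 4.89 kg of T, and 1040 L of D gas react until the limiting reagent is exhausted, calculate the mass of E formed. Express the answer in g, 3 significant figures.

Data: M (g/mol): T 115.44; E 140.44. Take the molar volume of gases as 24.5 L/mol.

n(X) = 495.0 / 24.5 = 20.20 mol
n(L) = 7.590 mol
n(T) = 4.890×1000 / 115.44 = 42.36 mol
n(D) = 1040 / 24.5 = 42.45 mol
n/ν for X = 20.20/2 = 10.10
n/ν for L = 7.590/1 = 7.590
n/ν for T = 42.36/3 = 14.12
n/ν for D = 42.45/3 = 14.15
Smallest n/ν is L → limiting reagent.
n(E) = (2/1) × 7.590 = 15.18 mol
mass = 15.18 × 140.44 = 2132 g

2130 g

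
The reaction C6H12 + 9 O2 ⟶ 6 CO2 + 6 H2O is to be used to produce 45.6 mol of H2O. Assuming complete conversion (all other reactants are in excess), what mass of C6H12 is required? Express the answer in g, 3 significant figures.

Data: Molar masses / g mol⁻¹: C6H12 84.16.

640 g

n(H2O) = 45.60 mol
n(C6H12) = (1/6) × 45.60 = 7.600 mol
mass = 7.600 × 84.16 = 639.6 g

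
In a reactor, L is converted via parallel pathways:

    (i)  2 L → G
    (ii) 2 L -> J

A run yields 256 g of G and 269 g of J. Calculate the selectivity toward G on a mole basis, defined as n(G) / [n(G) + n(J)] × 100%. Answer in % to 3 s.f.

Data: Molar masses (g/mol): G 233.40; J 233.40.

n(G) = 256 / 233.40 = 1.097 mol
n(J) = 269 / 233.40 = 1.153 mol
selectivity = 1.097/(1.097+1.153) × 100 = 48.76 %

48.8 %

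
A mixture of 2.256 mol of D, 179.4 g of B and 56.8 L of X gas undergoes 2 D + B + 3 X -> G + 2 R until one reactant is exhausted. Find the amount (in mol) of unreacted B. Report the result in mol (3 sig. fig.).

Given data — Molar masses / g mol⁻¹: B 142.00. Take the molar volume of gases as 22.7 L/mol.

0.429 mol

n(D) = 2.256 mol
n(B) = 179.4 / 142.00 = 1.263 mol
n(X) = 56.80 / 22.7 = 2.502 mol
n/ν for D = 2.256/2 = 1.128
n/ν for B = 1.263/1 = 1.263
n/ν for X = 2.502/3 = 0.8340
Smallest n/ν is X → limiting reagent.
B consumed = (1/3) × 2.502 = 0.8340 mol
B remaining = 1.263 − 0.8340 = 0.4290 mol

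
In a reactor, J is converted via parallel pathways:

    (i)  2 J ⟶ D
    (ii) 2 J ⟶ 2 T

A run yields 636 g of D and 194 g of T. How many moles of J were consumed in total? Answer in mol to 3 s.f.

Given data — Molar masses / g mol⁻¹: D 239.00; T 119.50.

n(D) = 636 / 239.00 = 2.661 mol
n(T) = 194 / 119.50 = 1.623 mol
n(J) via (i) = (2/1)×2.661 = 5.322 mol
n(J) via (ii) = (2/2)×1.623 = 1.623 mol
total n(J) = 5.322 + 1.623 = 6.945 mol

6.95 mol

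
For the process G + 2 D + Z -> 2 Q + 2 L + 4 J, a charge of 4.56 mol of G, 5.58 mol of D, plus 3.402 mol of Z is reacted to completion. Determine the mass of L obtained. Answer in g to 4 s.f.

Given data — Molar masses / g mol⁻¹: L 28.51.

n(G) = 4.560 mol
n(D) = 5.580 mol
n(Z) = 3.402 mol
n/ν for G = 4.560/1 = 4.560
n/ν for D = 5.580/2 = 2.790
n/ν for Z = 3.402/1 = 3.402
Smallest n/ν is D → limiting reagent.
n(L) = (2/2) × 5.580 = 5.580 mol
mass = 5.580 × 28.51 = 159.1 g

159.1 g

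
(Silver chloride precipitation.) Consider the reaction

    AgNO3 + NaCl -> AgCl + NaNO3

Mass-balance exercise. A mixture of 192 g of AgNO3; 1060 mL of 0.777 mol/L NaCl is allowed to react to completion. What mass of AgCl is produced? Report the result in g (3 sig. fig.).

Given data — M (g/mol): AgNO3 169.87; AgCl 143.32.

118 g

n(AgNO3) = 192.0 / 169.87 = 1.130 mol
n(NaCl) = 0.777 × 1060/1000 = 0.8236 mol
n/ν → AgNO3: 1.130, NaCl: 0.8236; NaCl is limiting.
n(AgCl) = (1/1) × 0.8236 = 0.8236 mol
mass = 0.8236 × 143.32 = 118.0 g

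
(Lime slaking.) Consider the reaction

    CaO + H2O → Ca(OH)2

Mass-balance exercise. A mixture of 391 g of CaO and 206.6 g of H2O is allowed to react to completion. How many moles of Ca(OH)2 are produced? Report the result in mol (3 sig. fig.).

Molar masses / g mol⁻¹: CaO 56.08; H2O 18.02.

n(CaO) = 391.0 / 56.08 = 6.972 mol
n(H2O) = 206.6 / 18.02 = 11.47 mol
n/ν for CaO = 6.972/1 = 6.972
n/ν for H2O = 11.47/1 = 11.47
Smallest n/ν is CaO → limiting reagent.
n(Ca(OH)2) = (1/1) × 6.972 = 6.972 mol

6.97 mol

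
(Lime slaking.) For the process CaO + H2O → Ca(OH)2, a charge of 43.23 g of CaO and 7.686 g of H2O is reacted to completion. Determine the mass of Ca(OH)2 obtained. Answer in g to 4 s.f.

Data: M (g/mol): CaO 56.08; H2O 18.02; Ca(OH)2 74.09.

n(CaO) = 43.23 / 56.08 = 0.7709 mol
n(H2O) = 7.686 / 18.02 = 0.4265 mol
n/ν for CaO = 0.7709/1 = 0.7709
n/ν for H2O = 0.4265/1 = 0.4265
Smallest n/ν is H2O → limiting reagent.
n(Ca(OH)2) = (1/1) × 0.4265 = 0.4265 mol
mass = 0.4265 × 74.09 = 31.60 g

31.60 g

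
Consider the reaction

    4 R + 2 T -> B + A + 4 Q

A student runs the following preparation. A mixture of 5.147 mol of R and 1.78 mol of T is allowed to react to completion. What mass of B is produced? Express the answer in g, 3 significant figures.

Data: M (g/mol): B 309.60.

276 g

n(R) = 5.147 mol
n(T) = 1.780 mol
n/ν → R: 1.287, T: 0.8900; T is limiting.
n(B) = (1/2) × 1.780 = 0.8900 mol
mass = 0.8900 × 309.60 = 275.5 g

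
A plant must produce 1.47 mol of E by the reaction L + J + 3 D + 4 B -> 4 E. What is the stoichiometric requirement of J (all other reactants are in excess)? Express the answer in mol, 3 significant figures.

0.368 mol

n(E) = 1.470 mol
n(J) = (1/4) × 1.470 = 0.3675 mol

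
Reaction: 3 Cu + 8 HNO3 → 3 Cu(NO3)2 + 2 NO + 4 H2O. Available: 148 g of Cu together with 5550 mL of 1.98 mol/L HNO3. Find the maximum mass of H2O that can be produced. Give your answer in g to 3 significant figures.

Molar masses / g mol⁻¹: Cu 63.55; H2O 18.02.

56.0 g

n(Cu) = 148.0 / 63.55 = 2.329 mol
n(HNO3) = 1.98 × 5550/1000 = 10.99 mol
n/ν for Cu = 2.329/3 = 0.7763
n/ν for HNO3 = 10.99/8 = 1.374
Smallest n/ν is Cu → limiting reagent.
n(H2O) = (4/3) × 2.329 = 3.105 mol
mass = 3.105 × 18.02 = 55.95 g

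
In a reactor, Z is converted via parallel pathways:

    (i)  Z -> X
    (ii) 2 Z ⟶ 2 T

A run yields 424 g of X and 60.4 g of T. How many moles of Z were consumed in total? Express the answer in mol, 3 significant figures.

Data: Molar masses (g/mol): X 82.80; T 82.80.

n(X) = 424 / 82.80 = 5.121 mol
n(T) = 60.4 / 82.80 = 0.7295 mol
n(Z) via (i) = (1/1)×5.121 = 5.121 mol
n(Z) via (ii) = (2/2)×0.7295 = 0.7295 mol
total n(Z) = 5.121 + 0.7295 = 5.851 mol

5.85 mol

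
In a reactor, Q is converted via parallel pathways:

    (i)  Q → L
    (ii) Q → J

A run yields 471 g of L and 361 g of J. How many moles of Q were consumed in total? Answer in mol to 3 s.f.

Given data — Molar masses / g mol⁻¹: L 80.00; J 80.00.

n(L) = 471 / 80.00 = 5.888 mol
n(J) = 361 / 80.00 = 4.513 mol
n(Q) via (i) = (1/1)×5.888 = 5.888 mol
n(Q) via (ii) = (1/1)×4.513 = 4.513 mol
total n(Q) = 5.888 + 4.513 = 10.40 mol

10.4 mol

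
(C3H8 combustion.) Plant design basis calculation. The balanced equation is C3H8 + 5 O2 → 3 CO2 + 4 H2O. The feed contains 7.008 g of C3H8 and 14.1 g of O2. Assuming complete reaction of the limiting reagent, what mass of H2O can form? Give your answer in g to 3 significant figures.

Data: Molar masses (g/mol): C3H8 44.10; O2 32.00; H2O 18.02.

n(C3H8) = 7.008 / 44.10 = 0.1589 mol
n(O2) = 14.10 / 32.00 = 0.4406 mol
n/ν for C3H8 = 0.1589/1 = 0.1589
n/ν for O2 = 0.4406/5 = 0.08812
Smallest n/ν is O2 → limiting reagent.
n(H2O) = (4/5) × 0.4406 = 0.3525 mol
mass = 0.3525 × 18.02 = 6.352 g

6.35 g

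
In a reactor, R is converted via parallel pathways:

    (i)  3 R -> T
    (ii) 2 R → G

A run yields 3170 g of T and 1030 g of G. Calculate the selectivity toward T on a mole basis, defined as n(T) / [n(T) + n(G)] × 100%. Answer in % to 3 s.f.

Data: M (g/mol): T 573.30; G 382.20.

n(T) = 3170 / 573.30 = 5.529 mol
n(G) = 1030 / 382.20 = 2.695 mol
selectivity = 5.529/(5.529+2.695) × 100 = 67.23 %

67.2 %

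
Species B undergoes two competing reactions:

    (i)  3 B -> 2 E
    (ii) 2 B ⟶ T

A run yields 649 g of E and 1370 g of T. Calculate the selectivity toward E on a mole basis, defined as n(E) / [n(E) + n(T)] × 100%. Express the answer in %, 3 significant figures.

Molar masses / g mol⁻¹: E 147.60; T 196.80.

n(E) = 649 / 147.60 = 4.397 mol
n(T) = 1370 / 196.80 = 6.961 mol
selectivity = 4.397/(4.397+6.961) × 100 = 38.71 %

38.7 %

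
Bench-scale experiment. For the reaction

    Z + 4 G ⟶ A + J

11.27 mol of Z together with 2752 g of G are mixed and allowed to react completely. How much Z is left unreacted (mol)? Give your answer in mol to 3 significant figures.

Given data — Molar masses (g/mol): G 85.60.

n(Z) = 11.27 mol
n(G) = 2752 / 85.60 = 32.15 mol
n/ν for Z = 11.27/1 = 11.27
n/ν for G = 32.15/4 = 8.038
Smallest n/ν is G → limiting reagent.
Z consumed = (1/4) × 32.15 = 8.038 mol
Z remaining = 11.27 − 8.038 = 3.232 mol

3.23 mol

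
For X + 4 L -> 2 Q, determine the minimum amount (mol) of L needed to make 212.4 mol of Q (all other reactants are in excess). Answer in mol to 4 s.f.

n(Q) = 212.4 mol
n(L) = (4/2) × 212.4 = 424.8 mol

424.8 mol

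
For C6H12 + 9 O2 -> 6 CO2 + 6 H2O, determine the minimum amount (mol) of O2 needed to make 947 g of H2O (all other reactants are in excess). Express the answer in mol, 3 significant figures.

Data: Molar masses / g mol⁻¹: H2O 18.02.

78.8 mol

n(H2O) = 947 / 18.02 = 52.55 mol
n(O2) = (9/6) × 52.55 = 78.83 mol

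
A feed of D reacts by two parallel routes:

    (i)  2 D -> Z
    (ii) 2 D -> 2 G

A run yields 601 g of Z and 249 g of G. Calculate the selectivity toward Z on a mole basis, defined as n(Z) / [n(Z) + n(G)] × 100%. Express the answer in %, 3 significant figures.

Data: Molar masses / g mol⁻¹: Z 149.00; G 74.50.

n(Z) = 601 / 149.00 = 4.034 mol
n(G) = 249 / 74.50 = 3.342 mol
selectivity = 4.034/(4.034+3.342) × 100 = 54.69 %

54.7 %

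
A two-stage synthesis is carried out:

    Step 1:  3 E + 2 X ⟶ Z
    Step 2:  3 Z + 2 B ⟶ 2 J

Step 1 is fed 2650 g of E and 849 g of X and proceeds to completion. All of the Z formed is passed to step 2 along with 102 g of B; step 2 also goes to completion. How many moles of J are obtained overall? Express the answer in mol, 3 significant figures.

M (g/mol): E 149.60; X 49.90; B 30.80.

3.31 mol

Step 1:
n(E) = 2650 / 149.60 = 17.71 mol
n(X) = 849.0 / 49.90 = 17.01 mol
n/ν → E: 5.903, X: 8.505; E is limiting.
n(Z) produced = (1/3) × 17.71 = 5.903 mol
Step 2:
n(Z) available = 5.903 mol
n(B) = 102.0 / 30.80 = 3.312 mol
n/ν → Z: 1.968, B: 1.656; B is limiting.
n(J) = (2/2) × 3.312 = 3.312 mol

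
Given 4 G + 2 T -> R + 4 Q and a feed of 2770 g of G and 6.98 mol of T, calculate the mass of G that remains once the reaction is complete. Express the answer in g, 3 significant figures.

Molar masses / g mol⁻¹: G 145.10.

744 g

n(G) = 2770 / 145.10 = 19.09 mol
n(T) = 6.980 mol
n/ν for G = 19.09/4 = 4.773
n/ν for T = 6.980/2 = 3.490
Smallest n/ν is T → limiting reagent.
G consumed = (4/2) × 6.980 = 13.96 mol
G remaining = 19.09 − 13.96 = 5.130 mol
mass = 5.130 × 145.10 = 744.4 g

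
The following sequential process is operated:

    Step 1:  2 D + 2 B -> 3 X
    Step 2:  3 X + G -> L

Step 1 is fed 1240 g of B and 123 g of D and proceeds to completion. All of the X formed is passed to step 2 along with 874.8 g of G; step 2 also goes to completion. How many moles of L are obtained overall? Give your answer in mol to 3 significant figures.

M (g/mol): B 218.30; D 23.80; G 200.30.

Step 1:
n(B) = 1240 / 218.30 = 5.680 mol
n(D) = 123.0 / 23.80 = 5.168 mol
n/ν for B = 5.680/2 = 2.840
n/ν for D = 5.168/2 = 2.584
Smallest n/ν is D → limiting reagent.
n(X) produced = (3/2) × 5.168 = 7.752 mol
Step 2:
n(X) available = 7.752 mol
n(G) = 874.8 / 200.30 = 4.367 mol
n/ν for X = 7.752/3 = 2.584
n/ν for G = 4.367/1 = 4.367
Smallest n/ν is X → limiting reagent.
n(L) = (1/3) × 7.752 = 2.584 mol

2.58 mol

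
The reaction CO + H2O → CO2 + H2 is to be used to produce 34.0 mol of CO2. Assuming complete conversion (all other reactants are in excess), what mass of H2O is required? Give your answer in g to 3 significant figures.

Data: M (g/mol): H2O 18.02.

n(CO2) = 34.00 mol
n(H2O) = (1/1) × 34.00 = 34.00 mol
mass = 34.00 × 18.02 = 612.7 g

613 g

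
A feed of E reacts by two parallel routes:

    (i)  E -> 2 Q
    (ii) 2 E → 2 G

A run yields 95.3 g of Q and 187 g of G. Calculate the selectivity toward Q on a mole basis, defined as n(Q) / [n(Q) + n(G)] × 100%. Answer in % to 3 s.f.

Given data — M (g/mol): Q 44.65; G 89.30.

n(Q) = 95.3 / 44.65 = 2.134 mol
n(G) = 187 / 89.30 = 2.094 mol
selectivity = 2.134/(2.134+2.094) × 100 = 50.47 %

50.5 %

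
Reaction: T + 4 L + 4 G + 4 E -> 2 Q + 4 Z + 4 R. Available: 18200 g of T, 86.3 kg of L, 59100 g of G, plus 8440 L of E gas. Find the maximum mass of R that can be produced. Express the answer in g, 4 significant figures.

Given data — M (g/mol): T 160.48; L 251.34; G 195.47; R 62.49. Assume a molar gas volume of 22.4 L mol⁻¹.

n(T) = 18200 / 160.48 = 113.4 mol
n(L) = 86.30×1000 / 251.34 = 343.4 mol
n(G) = 59100 / 195.47 = 302.3 mol
n(E) = 8440 / 22.4 = 376.8 mol
n/ν for T = 113.4/1 = 113.4
n/ν for L = 343.4/4 = 85.85
n/ν for G = 302.3/4 = 75.58
n/ν for E = 376.8/4 = 94.20
Smallest n/ν is G → limiting reagent.
n(R) = (4/4) × 302.3 = 302.3 mol
mass = 302.3 × 62.49 = 18890 g

18890 g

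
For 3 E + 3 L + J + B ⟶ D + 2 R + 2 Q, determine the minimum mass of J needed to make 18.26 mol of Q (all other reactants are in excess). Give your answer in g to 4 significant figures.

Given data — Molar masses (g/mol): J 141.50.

1292 g

n(Q) = 18.26 mol
n(J) = (1/2) × 18.26 = 9.130 mol
mass = 9.130 × 141.50 = 1292 g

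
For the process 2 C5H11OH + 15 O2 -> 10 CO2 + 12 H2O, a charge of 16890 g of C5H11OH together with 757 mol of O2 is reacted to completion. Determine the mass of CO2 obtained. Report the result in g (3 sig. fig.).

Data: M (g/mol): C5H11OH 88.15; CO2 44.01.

22200 g

n(C5H11OH) = 16890 / 88.15 = 191.6 mol
n(O2) = 757.0 mol
n/ν for C5H11OH = 191.6/2 = 95.80
n/ν for O2 = 757.0/15 = 50.47
Smallest n/ν is O2 → limiting reagent.
n(CO2) = (10/15) × 757.0 = 504.7 mol
mass = 504.7 × 44.01 = 22210 g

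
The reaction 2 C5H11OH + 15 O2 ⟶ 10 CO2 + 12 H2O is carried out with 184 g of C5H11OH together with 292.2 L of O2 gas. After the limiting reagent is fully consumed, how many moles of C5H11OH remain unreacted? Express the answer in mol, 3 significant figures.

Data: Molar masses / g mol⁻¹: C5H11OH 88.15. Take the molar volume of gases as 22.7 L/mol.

0.371 mol

n(C5H11OH) = 184.0 / 88.15 = 2.087 mol
n(O2) = 292.2 / 22.7 = 12.87 mol
n/ν → C5H11OH: 1.044, O2: 0.8580; O2 is limiting.
C5H11OH consumed = (2/15) × 12.87 = 1.716 mol
C5H11OH remaining = 2.087 − 1.716 = 0.3710 mol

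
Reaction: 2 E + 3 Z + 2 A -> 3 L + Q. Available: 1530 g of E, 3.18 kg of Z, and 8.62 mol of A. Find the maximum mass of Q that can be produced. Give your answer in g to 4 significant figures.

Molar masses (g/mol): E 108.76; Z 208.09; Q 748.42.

3226 g

n(E) = 1530 / 108.76 = 14.07 mol
n(Z) = 3.180×1000 / 208.09 = 15.28 mol
n(A) = 8.620 mol
n/ν → E: 7.035, Z: 5.093, A: 4.310; A is limiting.
n(Q) = (1/2) × 8.620 = 4.310 mol
mass = 4.310 × 748.42 = 3226 g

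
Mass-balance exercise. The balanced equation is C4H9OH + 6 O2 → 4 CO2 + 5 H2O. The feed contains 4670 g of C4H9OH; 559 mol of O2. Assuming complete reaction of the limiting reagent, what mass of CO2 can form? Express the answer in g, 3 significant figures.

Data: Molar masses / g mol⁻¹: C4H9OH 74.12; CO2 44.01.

11100 g

n(C4H9OH) = 4670 / 74.12 = 63.01 mol
n(O2) = 559.0 mol
n/ν for C4H9OH = 63.01/1 = 63.01
n/ν for O2 = 559.0/6 = 93.17
Smallest n/ν is C4H9OH → limiting reagent.
n(CO2) = (4/1) × 63.01 = 252.0 mol
mass = 252.0 × 44.01 = 11090 g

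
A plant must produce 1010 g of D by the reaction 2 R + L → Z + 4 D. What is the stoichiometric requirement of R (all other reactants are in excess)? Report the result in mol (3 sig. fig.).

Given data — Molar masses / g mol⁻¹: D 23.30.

21.7 mol

n(D) = 1010 / 23.30 = 43.35 mol
n(R) = (2/4) × 43.35 = 21.68 mol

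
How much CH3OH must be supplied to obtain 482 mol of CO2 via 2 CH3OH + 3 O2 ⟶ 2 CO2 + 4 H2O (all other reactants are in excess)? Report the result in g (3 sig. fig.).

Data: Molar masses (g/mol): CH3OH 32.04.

15400 g

n(CO2) = 482.0 mol
n(CH3OH) = (2/2) × 482.0 = 482.0 mol
mass = 482.0 × 32.04 = 15440 g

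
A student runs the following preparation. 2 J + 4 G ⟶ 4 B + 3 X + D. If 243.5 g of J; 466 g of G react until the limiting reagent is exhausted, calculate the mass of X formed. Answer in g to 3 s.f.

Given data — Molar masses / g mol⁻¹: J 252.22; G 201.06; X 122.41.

n(J) = 243.5 / 252.22 = 0.9654 mol
n(G) = 466.0 / 201.06 = 2.318 mol
n/ν for J = 0.9654/2 = 0.4827
n/ν for G = 2.318/4 = 0.5795
Smallest n/ν is J → limiting reagent.
n(X) = (3/2) × 0.9654 = 1.448 mol
mass = 1.448 × 122.41 = 177.2 g

177 g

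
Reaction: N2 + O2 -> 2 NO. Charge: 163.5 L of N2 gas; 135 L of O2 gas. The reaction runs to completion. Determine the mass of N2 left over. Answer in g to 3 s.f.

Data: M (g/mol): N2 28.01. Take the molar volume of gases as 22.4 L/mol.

n(N2) = 163.5 / 22.4 = 7.299 mol
n(O2) = 135.0 / 22.4 = 6.027 mol
n/ν → N2: 7.299, O2: 6.027; O2 is limiting.
N2 consumed = (1/1) × 6.027 = 6.027 mol
N2 remaining = 7.299 − 6.027 = 1.272 mol
mass = 1.272 × 28.01 = 35.63 g

35.6 g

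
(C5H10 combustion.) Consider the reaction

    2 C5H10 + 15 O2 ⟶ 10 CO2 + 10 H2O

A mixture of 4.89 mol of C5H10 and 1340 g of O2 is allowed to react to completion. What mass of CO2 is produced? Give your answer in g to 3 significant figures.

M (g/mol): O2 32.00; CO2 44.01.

n(C5H10) = 4.890 mol
n(O2) = 1340 / 32.00 = 41.88 mol
n/ν for C5H10 = 4.890/2 = 2.445
n/ν for O2 = 41.88/15 = 2.792
Smallest n/ν is C5H10 → limiting reagent.
n(CO2) = (10/2) × 4.890 = 24.45 mol
mass = 24.45 × 44.01 = 1076 g

1080 g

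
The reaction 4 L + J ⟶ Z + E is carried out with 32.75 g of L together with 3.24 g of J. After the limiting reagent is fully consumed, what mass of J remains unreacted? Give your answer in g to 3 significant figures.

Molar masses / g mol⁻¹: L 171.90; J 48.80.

n(L) = 32.75 / 171.90 = 0.1905 mol
n(J) = 3.240 / 48.80 = 0.06639 mol
n/ν for L = 0.1905/4 = 0.04763
n/ν for J = 0.06639/1 = 0.06639
Smallest n/ν is L → limiting reagent.
J consumed = (1/4) × 0.1905 = 0.04763 mol
J remaining = 0.06639 − 0.04763 = 0.01876 mol
mass = 0.01876 × 48.80 = 0.9155 g

0.916 g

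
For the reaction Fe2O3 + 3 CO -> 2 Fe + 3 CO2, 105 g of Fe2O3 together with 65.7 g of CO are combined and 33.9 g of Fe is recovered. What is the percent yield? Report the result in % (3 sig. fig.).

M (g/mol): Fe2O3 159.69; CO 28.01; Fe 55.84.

n(Fe2O3) = 105.0 / 159.69 = 0.6575 mol
n(CO) = 65.70 / 28.01 = 2.346 mol
n/ν → Fe2O3: 0.6575, CO: 0.7820; Fe2O3 is limiting.
theoretical n(Fe) = (2/1) × 0.6575 = 1.315 mol → 73.43 g
% yield = 33.9 / 73.43 × 100 = 46.17 %

46.2 %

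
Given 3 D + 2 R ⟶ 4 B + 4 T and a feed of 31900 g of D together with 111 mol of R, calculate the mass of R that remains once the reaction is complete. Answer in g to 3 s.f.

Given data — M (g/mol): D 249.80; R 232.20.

6010 g

n(D) = 31900 / 249.80 = 127.7 mol
n(R) = 111.0 mol
n/ν → D: 42.57, R: 55.50; D is limiting.
R consumed = (2/3) × 127.7 = 85.13 mol
R remaining = 111.0 − 85.13 = 25.87 mol
mass = 25.87 × 232.20 = 6007 g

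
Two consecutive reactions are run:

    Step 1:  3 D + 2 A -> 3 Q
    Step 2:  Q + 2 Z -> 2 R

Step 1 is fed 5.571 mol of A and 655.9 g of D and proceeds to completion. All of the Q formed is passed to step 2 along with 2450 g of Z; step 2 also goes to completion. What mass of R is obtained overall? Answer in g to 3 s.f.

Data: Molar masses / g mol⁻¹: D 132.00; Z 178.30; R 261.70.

Step 1:
n(A) = 5.571 mol
n(D) = 655.9 / 132.00 = 4.969 mol
n/ν for A = 5.571/2 = 2.786
n/ν for D = 4.969/3 = 1.656
Smallest n/ν is D → limiting reagent.
n(Q) produced = (3/3) × 4.969 = 4.969 mol
Step 2:
n(Q) available = 4.969 mol
n(Z) = 2450 / 178.30 = 13.74 mol
n/ν for Q = 4.969/1 = 4.969
n/ν for Z = 13.74/2 = 6.870
Smallest n/ν is Q → limiting reagent.
n(R) = (2/1) × 4.969 = 9.938 mol
mass = 9.938 × 261.70 = 2601 g

2600 g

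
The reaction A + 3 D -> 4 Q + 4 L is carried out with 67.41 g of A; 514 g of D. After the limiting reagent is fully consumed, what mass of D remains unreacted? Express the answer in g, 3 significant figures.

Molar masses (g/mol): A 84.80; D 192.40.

n(A) = 67.41 / 84.80 = 0.7949 mol
n(D) = 514.0 / 192.40 = 2.672 mol
n/ν for A = 0.7949/1 = 0.7949
n/ν for D = 2.672/3 = 0.8907
Smallest n/ν is A → limiting reagent.
D consumed = (3/1) × 0.7949 = 2.385 mol
D remaining = 2.672 − 2.385 = 0.2870 mol
mass = 0.2870 × 192.40 = 55.22 g

55.2 g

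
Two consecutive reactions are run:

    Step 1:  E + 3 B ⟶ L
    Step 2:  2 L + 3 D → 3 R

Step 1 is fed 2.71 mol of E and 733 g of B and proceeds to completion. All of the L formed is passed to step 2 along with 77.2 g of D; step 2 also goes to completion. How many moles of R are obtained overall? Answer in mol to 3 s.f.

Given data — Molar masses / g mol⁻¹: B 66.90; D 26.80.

2.88 mol

Step 1:
n(E) = 2.710 mol
n(B) = 733.0 / 66.90 = 10.96 mol
n/ν → E: 2.710, B: 3.653; E is limiting.
n(L) produced = (1/1) × 2.710 = 2.710 mol
Step 2:
n(L) available = 2.710 mol
n(D) = 77.20 / 26.80 = 2.881 mol
n/ν → L: 1.355, D: 0.9603; D is limiting.
n(R) = (3/3) × 2.881 = 2.881 mol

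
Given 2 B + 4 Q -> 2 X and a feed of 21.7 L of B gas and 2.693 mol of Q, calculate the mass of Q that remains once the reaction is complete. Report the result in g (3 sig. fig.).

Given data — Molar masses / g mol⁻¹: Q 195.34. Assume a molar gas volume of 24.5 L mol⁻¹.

n(B) = 21.70 / 24.5 = 0.8857 mol
n(Q) = 2.693 mol
n/ν for B = 0.8857/2 = 0.4429
n/ν for Q = 2.693/4 = 0.6733
Smallest n/ν is B → limiting reagent.
Q consumed = (4/2) × 0.8857 = 1.771 mol
Q remaining = 2.693 − 1.771 = 0.9220 mol
mass = 0.9220 × 195.34 = 180.1 g

180 g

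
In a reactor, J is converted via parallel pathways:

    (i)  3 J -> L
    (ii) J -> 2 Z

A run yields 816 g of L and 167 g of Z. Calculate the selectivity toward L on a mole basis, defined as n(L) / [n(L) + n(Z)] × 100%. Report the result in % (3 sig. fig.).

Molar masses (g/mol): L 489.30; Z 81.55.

n(L) = 816 / 489.30 = 1.668 mol
n(Z) = 167 / 81.55 = 2.048 mol
selectivity = 1.668/(1.668+2.048) × 100 = 44.89 %

44.9 %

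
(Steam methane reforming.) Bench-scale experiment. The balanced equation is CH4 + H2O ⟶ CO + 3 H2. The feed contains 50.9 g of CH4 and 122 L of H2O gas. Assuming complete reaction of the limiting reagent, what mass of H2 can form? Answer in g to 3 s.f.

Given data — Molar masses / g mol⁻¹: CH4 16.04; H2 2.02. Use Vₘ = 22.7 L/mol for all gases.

19.2 g

n(CH4) = 50.90 / 16.04 = 3.173 mol
n(H2O) = 122.0 / 22.7 = 5.374 mol
n/ν → CH4: 3.173, H2O: 5.374; CH4 is limiting.
n(H2) = (3/1) × 3.173 = 9.519 mol
mass = 9.519 × 2.02 = 19.23 g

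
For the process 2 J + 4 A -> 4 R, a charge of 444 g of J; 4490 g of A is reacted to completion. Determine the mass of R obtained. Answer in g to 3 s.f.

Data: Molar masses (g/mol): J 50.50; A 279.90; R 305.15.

n(J) = 444.0 / 50.50 = 8.792 mol
n(A) = 4490 / 279.90 = 16.04 mol
n/ν for J = 8.792/2 = 4.396
n/ν for A = 16.04/4 = 4.010
Smallest n/ν is A → limiting reagent.
n(R) = (4/4) × 16.04 = 16.04 mol
mass = 16.04 × 305.15 = 4895 g

4900 g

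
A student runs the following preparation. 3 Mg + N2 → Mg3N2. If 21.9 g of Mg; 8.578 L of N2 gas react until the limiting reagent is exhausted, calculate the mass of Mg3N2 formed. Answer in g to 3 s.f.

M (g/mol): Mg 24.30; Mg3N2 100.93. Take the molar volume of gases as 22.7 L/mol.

30.3 g

n(Mg) = 21.90 / 24.30 = 0.9012 mol
n(N2) = 8.578 / 22.7 = 0.3779 mol
n/ν for Mg = 0.9012/3 = 0.3004
n/ν for N2 = 0.3779/1 = 0.3779
Smallest n/ν is Mg → limiting reagent.
n(Mg3N2) = (1/3) × 0.9012 = 0.3004 mol
mass = 0.3004 × 100.93 = 30.32 g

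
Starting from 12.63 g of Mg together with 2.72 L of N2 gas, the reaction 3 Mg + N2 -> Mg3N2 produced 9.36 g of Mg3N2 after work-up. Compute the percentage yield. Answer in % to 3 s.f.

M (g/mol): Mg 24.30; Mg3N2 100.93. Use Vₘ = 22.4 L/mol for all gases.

n(Mg) = 12.63 / 24.30 = 0.5198 mol
n(N2) = 2.720 / 22.4 = 0.1214 mol
n/ν for Mg = 0.5198/3 = 0.1733
n/ν for N2 = 0.1214/1 = 0.1214
Smallest n/ν is N2 → limiting reagent.
theoretical n(Mg3N2) = (1/1) × 0.1214 = 0.1214 mol → 12.25 g
% yield = 9.36 / 12.25 × 100 = 76.41 %

76.4 %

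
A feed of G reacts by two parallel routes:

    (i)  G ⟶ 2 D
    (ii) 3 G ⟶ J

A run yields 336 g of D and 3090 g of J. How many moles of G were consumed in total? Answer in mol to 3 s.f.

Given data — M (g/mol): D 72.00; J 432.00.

23.8 mol

n(D) = 336 / 72.00 = 4.667 mol
n(J) = 3090 / 432.00 = 7.153 mol
n(G) via (i) = (1/2)×4.667 = 2.334 mol
n(G) via (ii) = (3/1)×7.153 = 21.46 mol
total n(G) = 2.334 + 21.46 = 23.79 mol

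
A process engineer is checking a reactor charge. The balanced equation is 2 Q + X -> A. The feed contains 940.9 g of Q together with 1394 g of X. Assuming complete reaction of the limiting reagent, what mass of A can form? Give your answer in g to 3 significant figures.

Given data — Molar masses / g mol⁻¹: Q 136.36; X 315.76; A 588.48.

n(Q) = 940.9 / 136.36 = 6.900 mol
n(X) = 1394 / 315.76 = 4.415 mol
n/ν → Q: 3.450, X: 4.415; Q is limiting.
n(A) = (1/2) × 6.900 = 3.450 mol
mass = 3.450 × 588.48 = 2030 g

2030 g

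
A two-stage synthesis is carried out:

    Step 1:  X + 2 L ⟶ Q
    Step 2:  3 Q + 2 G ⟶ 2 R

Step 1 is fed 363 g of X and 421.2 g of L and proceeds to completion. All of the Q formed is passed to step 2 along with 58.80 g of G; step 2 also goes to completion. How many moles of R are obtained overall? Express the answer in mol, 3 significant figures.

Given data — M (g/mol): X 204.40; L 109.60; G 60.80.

0.967 mol

Step 1:
n(X) = 363.0 / 204.40 = 1.776 mol
n(L) = 421.2 / 109.60 = 3.843 mol
n/ν → X: 1.776, L: 1.922; X is limiting.
n(Q) produced = (1/1) × 1.776 = 1.776 mol
Step 2:
n(Q) available = 1.776 mol
n(G) = 58.80 / 60.80 = 0.9671 mol
n/ν → Q: 0.5920, G: 0.4836; G is limiting.
n(R) = (2/2) × 0.9671 = 0.9671 mol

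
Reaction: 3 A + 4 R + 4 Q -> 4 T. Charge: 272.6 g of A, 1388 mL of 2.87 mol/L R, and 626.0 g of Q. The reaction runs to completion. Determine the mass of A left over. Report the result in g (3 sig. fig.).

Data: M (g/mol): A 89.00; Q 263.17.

n(A) = 272.6 / 89.00 = 3.063 mol
n(R) = 2.87 × 1388/1000 = 3.984 mol
n(Q) = 626.0 / 263.17 = 2.379 mol
n/ν → A: 1.021, R: 0.9960, Q: 0.5948; Q is limiting.
A consumed = (3/4) × 2.379 = 1.784 mol
A remaining = 3.063 − 1.784 = 1.279 mol
mass = 1.279 × 89.00 = 113.8 g

114 g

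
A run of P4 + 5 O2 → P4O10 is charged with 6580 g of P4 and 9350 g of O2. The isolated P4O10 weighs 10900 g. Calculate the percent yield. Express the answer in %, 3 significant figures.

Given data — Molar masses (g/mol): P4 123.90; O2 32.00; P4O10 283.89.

72.3 %

n(P4) = 6580 / 123.90 = 53.11 mol
n(O2) = 9350 / 32.00 = 292.2 mol
n/ν → P4: 53.11, O2: 58.44; P4 is limiting.
theoretical n(P4O10) = (1/1) × 53.11 = 53.11 mol → 15080 g
% yield = 10900 / 15080 × 100 = 72.28 %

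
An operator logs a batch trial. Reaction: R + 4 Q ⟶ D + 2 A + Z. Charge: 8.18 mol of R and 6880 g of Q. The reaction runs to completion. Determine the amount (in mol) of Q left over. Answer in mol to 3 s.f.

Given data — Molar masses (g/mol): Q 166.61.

n(R) = 8.180 mol
n(Q) = 6880 / 166.61 = 41.29 mol
n/ν → R: 8.180, Q: 10.32; R is limiting.
Q consumed = (4/1) × 8.180 = 32.72 mol
Q remaining = 41.29 − 32.72 = 8.570 mol

8.57 mol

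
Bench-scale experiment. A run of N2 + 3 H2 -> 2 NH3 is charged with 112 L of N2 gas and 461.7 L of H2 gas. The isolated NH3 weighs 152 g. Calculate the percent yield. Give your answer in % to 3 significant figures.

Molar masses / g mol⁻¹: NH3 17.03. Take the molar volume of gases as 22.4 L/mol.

n(N2) = 112.0 / 22.4 = 5.000 mol
n(H2) = 461.7 / 22.4 = 20.61 mol
n/ν for N2 = 5.000/1 = 5.000
n/ν for H2 = 20.61/3 = 6.870
Smallest n/ν is N2 → limiting reagent.
theoretical n(NH3) = (2/1) × 5.000 = 10.00 mol → 170.3 g
% yield = 152 / 170.3 × 100 = 89.25 %

89.3 %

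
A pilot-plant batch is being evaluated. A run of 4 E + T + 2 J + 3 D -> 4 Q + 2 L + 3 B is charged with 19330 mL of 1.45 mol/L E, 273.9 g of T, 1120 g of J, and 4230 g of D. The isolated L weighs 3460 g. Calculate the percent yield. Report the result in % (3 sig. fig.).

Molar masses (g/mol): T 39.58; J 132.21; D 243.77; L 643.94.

63.4 %

n(E) = 1.45 × 19330/1000 = 28.03 mol
n(T) = 273.9 / 39.58 = 6.920 mol
n(J) = 1120 / 132.21 = 8.471 mol
n(D) = 4230 / 243.77 = 17.35 mol
n/ν for E = 28.03/4 = 7.008
n/ν for T = 6.920/1 = 6.920
n/ν for J = 8.471/2 = 4.236
n/ν for D = 17.35/3 = 5.783
Smallest n/ν is J → limiting reagent.
theoretical n(L) = (2/2) × 8.471 = 8.471 mol → 5455 g
% yield = 3460 / 5455 × 100 = 63.43 %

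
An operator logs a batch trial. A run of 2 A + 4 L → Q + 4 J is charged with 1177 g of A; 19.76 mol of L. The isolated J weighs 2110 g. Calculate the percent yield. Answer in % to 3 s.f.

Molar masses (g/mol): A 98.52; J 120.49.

n(A) = 1177 / 98.52 = 11.95 mol
n(L) = 19.76 mol
n/ν → A: 5.975, L: 4.940; L is limiting.
theoretical n(J) = (4/4) × 19.76 = 19.76 mol → 2381 g
% yield = 2110 / 2381 × 100 = 88.62 %

88.6 %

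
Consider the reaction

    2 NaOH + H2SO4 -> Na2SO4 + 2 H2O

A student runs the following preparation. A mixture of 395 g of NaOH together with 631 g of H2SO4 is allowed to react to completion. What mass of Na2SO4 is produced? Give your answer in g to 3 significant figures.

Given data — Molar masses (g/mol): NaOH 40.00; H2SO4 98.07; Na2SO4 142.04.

701 g

n(NaOH) = 395.0 / 40.00 = 9.875 mol
n(H2SO4) = 631.0 / 98.07 = 6.434 mol
n/ν → NaOH: 4.938, H2SO4: 6.434; NaOH is limiting.
n(Na2SO4) = (1/2) × 9.875 = 4.938 mol
mass = 4.938 × 142.04 = 701.4 g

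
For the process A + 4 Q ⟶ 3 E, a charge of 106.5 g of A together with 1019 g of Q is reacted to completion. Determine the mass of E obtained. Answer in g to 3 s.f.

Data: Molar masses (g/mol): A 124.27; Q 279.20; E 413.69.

n(A) = 106.5 / 124.27 = 0.8570 mol
n(Q) = 1019 / 279.20 = 3.650 mol
n/ν for A = 0.8570/1 = 0.8570
n/ν for Q = 3.650/4 = 0.9125
Smallest n/ν is A → limiting reagent.
n(E) = (3/1) × 0.8570 = 2.571 mol
mass = 2.571 × 413.69 = 1064 g

1060 g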